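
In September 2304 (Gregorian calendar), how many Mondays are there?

4

September 2304 has 30 days and begins on Thursday.
The first Monday is September 5.
Mondays fall on 5, 12, 19, 26 — that's 4.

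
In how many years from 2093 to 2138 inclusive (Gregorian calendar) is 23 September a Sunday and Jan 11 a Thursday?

Check each year's weekday for 23 September and Jan 11:
  2093: Wed/Sun  2094: Thu/Mon  2095: Fri/Tue  2096: Sun/Wed  2097: Mon/Fri  2098: Tue/Sat  2099: Wed/Sun  2100: Thu/Mon  2101: Fri/Tue  2102: Sat/Wed  2103: Sun/Thu ✓  2104: Tue/Fri  2105: Wed/Sun  2106: Thu/Mon  …(18 more)…  2125: Sun/Thu ✓  2126: Mon/Fri  2127: Tue/Sat  2128: Thu/Sun  2129: Fri/Tue  2130: Sat/Wed  2131: Sun/Thu ✓  2132: Tue/Fri  2133: Wed/Sun  2134: Thu/Mon  2135: Fri/Tue  2136: Sun/Wed  2137: Mon/Fri  2138: Tue/Sat
Both conditions hold in: 2103, 2114, 2125, 2131 — 4.

4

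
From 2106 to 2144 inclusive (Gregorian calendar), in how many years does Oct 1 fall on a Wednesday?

Track Oct 1's weekday year by year (advancing +1, or +2 across a Feb 29):
  2106: Fri  2107: Sat (+1)  2108: Mon (+2)  2109: Tue (+1)  2110: Wed (+1) ✓
  2111: Thu (+1)  2112: Sat (+2)  2113: Sun (+1)  2114: Mon (+1)  2115: Tue (+1)
  2116: Thu (+2)  2117: Fri (+1)  2118: Sat (+1)  2119: Sun (+1)  … (11 more years) …
  2131: Mon (+1)  2132: Wed (+2) ✓  2133: Thu (+1)  2134: Fri (+1)  2135: Sat (+1)
  2136: Mon (+2)  2137: Tue (+1)  2138: Wed (+1) ✓  2139: Thu (+1)  2140: Sat (+2)
  2141: Sun (+1)  2142: Mon (+1)  2143: Tue (+1)  2144: Thu (+2)
Wednesday years: 2110, 2121, 2127, 2132, 2138 — 5 in total.

5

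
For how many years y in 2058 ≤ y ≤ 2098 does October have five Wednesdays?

19

October has 31 days; it has five Wednesdays when Wednesday falls among the first (month-length − 28) days — i.e. when October 1 is one of Wednesday/Tuesday/Monday.
October 1 by year: 2058:Tue✓ 2059:Wed✓ 2060:Fri 2061:Sat 2062:Sun 2063:Mon✓ 2064:Wed✓ 2065:Thu 2066:Fri 2067:Sat 2068:Mon✓ 2069:Tue✓ 2070:Wed✓ 2071:Thu 2072:Sat …(11 more)… 2084:Sun 2085:Mon✓ 2086:Tue✓ 2087:Wed✓ 2088:Fri 2089:Sat 2090:Sun 2091:Mon✓ 2092:Wed✓ 2093:Thu 2094:Fri 2095:Sat 2096:Mon✓ 2097:Tue✓ 2098:Wed✓
Years with five Wednesdays: 2058, 2059, 2063, 2064, 2068, 2069, 2070, 2074, 2075, 2080, 2081, 2085, 2086, 2087, 2091, 2092, 2096, 2097, 2098 → 19.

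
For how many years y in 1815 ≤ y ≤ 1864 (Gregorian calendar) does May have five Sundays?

May has 31 days; it has five Sundays when Sunday falls among the first (month-length − 28) days — i.e. when May 1 is one of Sunday/Saturday/Friday.
May 1 by year: 1815:Mon 1816:Wed 1817:Thu 1818:Fri✓ 1819:Sat✓ 1820:Mon 1821:Tue 1822:Wed 1823:Thu 1824:Sat✓ 1825:Sun✓ 1826:Mon 1827:Tue 1828:Thu 1829:Fri✓ …(20 more)… 1850:Wed 1851:Thu 1852:Sat✓ 1853:Sun✓ 1854:Mon 1855:Tue 1856:Thu 1857:Fri✓ 1858:Sat✓ 1859:Sun✓ 1860:Tue 1861:Wed 1862:Thu 1863:Fri✓ 1864:Sun✓
Years with five Sundays: 1818, 1819, 1824, 1825, 1829, 1830, 1831, 1835, 1836, 1840, 1841, 1842, 1846, 1847, 1852, 1853, 1857, 1858, 1859, 1863, 1864 → 21.

21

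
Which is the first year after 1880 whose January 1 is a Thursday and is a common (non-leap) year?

1885

Jan 1 advances by 2 weekdays after a leap year and by 1 after a common year.
1880: Jan 1 is Thursday (leap).
1881: Saturday
1882: Sunday
1883: Monday
1884: Tuesday (leap)
1885: Thursday
1885 begins on a Thursday and is a common year.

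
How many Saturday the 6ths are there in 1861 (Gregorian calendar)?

Check the 6th of each month of 1861: Jan 6: Sun, Feb 6: Wed, Mar 6: Wed, Apr 6: Sat, May 6: Mon, Jun 6: Thu, Jul 6: Sat, Aug 6: Tue, Sep 6: Fri, Oct 6: Sun, Nov 6: Wed, Dec 6: Fri.
Saturday occurs in April, July — 2 months.

2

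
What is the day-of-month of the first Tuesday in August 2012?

August 1, 2012 is a Wednesday, so the first Tuesday is the 7th.
The first Tuesday is 7 + 0 = 7.

7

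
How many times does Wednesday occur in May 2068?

5

May 2068 has 31 days and begins on Tuesday.
The first Wednesday is May 2.
Wednesdays fall on 2, 9, 16, 23, 30 — that's 5.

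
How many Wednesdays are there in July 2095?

4

July 2095 has 31 days and begins on Friday.
The first Wednesday is July 6.
Wednesdays fall on 6, 13, 20, 27 — that's 4.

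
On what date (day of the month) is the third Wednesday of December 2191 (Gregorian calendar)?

December 1, 2191 is a Thursday, so the first Wednesday is the 7th.
The third Wednesday is 7 + 14 = 21.

21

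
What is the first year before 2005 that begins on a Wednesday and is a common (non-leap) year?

2003

Jan 1 advances by 2 weekdays after a leap year and by 1 after a common year.
2005: Jan 1 is Saturday.
2004: Thursday (leap)
2003: Wednesday
2003 begins on a Wednesday and is a common year.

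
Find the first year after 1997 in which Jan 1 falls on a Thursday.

Jan 1 advances by 2 weekdays after a leap year and by 1 after a common year.
1997: Jan 1 is Wednesday.
1998: Thursday
1998 begins on a Thursday

1998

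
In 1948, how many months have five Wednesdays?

4

A month of length L has five Wednesdays iff its first Wednesday is on day ≤ L−28 (so day 1–3 in a 31-day month, 1–2 in a 30-day month, day 1 in a leap February).
Checking each month of 1948: Jan starts Thu (31d); Feb starts Sun (29d); Mar starts Mon (31d) ✓; Apr starts Thu (30d); May starts Sat (31d); Jun starts Tue (30d) ✓; Jul starts Thu (31d); Aug starts Sun (31d); Sep starts Wed (30d) ✓; Oct starts Fri (31d); Nov starts Mon (30d); Dec starts Wed (31d) ✓.
Five-Wednesday months: March, June, September, December → 4.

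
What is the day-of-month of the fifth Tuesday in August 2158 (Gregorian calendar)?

August 1, 2158 is a Tuesday, so the first Tuesday is the 1st.
The fifth Tuesday is 1 + 28 = 29.

29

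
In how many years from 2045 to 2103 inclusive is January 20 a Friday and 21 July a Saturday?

2

Check each year's weekday for January 20 and 21 July:
  2045: Fri/Fri  2046: Sat/Sat  2047: Sun/Sun  2048: Mon/Tue  2049: Wed/Wed  2050: Thu/Thu  2051: Fri/Fri  2052: Sat/Sun  2053: Mon/Mon  2054: Tue/Tue  2055: Wed/Wed  2056: Thu/Fri  2057: Sat/Sat  2058: Sun/Sun  …(31 more)…  2090: Fri/Fri  2091: Sat/Sat  2092: Sun/Mon  2093: Tue/Tue  2094: Wed/Wed  2095: Thu/Thu  2096: Fri/Sat ✓  2097: Sun/Sun  2098: Mon/Mon  2099: Tue/Tue  2100: Wed/Wed  2101: Thu/Thu  2102: Fri/Fri  2103: Sat/Sat
Both conditions hold in: 2068, 2096 — 2.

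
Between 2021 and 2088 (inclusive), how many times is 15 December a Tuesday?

9

Track 15 December's weekday year by year (advancing +1, or +2 across a Feb 29):
  2021: Wed  2022: Thu (+1)  2023: Fri (+1)  2024: Sun (+2)  2025: Mon (+1)
  2026: Tue (+1) ✓  2027: Wed (+1)  2028: Fri (+2)  2029: Sat (+1)  2030: Sun (+1)
  2031: Mon (+1)  2032: Wed (+2)  2033: Thu (+1)  2034: Fri (+1)  … (40 more years) …
  2075: Sun (+1)  2076: Tue (+2) ✓  2077: Wed (+1)  2078: Thu (+1)  2079: Fri (+1)
  2080: Sun (+2)  2081: Mon (+1)  2082: Tue (+1) ✓  2083: Wed (+1)  2084: Fri (+2)
  2085: Sat (+1)  2086: Sun (+1)  2087: Mon (+1)  2088: Wed (+2)
Tuesday years: 2026, 2037, 2043, 2048, 2054, 2065, 2071, 2076, 2082 — 9 in total.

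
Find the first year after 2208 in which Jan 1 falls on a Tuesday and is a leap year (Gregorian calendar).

Jan 1 advances by 2 weekdays after a leap year and by 1 after a common year.
2208: Jan 1 is Friday (leap).
2209: Sunday
2210: Monday
2211: Tuesday
2212: Wednesday (leap)
2213: Friday
2214: Saturday
2215: Sunday
2216: Monday (leap)
2217: Wednesday
2218: Thursday
2219: Friday
2220: Saturday (leap)
2221: Monday
2222: Tuesday
2223: Wednesday
2224: Thursday (leap)
2225: Saturday
2226: Sunday
2227: Monday
2228: Tuesday (leap)
2228 begins on a Tuesday and is a leap year.

2228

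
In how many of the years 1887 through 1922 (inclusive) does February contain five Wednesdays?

1

February has 28 days (29 in leap years); it has five Wednesdays when Wednesday falls among the first (month-length − 28) days — i.e. when February 1 is Wednesday in a leap year (never in a common year).
February 1 by year: 1887:Tue 1888:Wed✓ 1889:Fri 1890:Sat 1891:Sun 1892:Mon 1893:Wed 1894:Thu 1895:Fri 1896:Sat 1897:Mon 1898:Tue 1899:Wed 1900:Thu 1901:Fri …(6 more)… 1908:Sat 1909:Mon 1910:Tue 1911:Wed 1912:Thu 1913:Sat 1914:Sun 1915:Mon 1916:Tue 1917:Thu 1918:Fri 1919:Sat 1920:Sun 1921:Tue 1922:Wed
Years with five Wednesdays: 1888 → 1.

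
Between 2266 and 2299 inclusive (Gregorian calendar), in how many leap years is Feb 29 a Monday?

Leap years in 2266–2299: 8 of them.
Feb 29 weekday advances by 5 (mod 7) from one leap year to the next four years later (or differs when a century non-leap intervenes).
Leap-day weekdays: 2268:Sat 2272:Thu 2276:Tue 2280:Sun 2284:Fri 2288:Wed 2292:Mon✓ 2296:Sat
Monday: 2292 → 1.

1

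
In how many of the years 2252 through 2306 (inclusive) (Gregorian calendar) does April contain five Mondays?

16

April has 30 days; it has five Mondays when Monday falls among the first (month-length − 28) days — i.e. when April 1 is one of Monday/Sunday.
April 1 by year: 2252:Thu 2253:Fri 2254:Sat 2255:Sun✓ 2256:Tue 2257:Wed 2258:Thu 2259:Fri 2260:Sun✓ 2261:Mon✓ 2262:Tue 2263:Wed 2264:Fri 2265:Sat 2266:Sun✓ …(25 more)… 2292:Fri 2293:Sat 2294:Sun✓ 2295:Mon✓ 2296:Wed 2297:Thu 2298:Fri 2299:Sat 2300:Sun✓ 2301:Mon✓ 2302:Tue 2303:Wed 2304:Fri 2305:Sat 2306:Sun✓
Years with five Mondays: 2255, 2260, 2261, 2266, 2267, 2272, 2277, 2278, 2283, 2288, 2289, 2294, 2295, 2300, 2301, 2306 → 16.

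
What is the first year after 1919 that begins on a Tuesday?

1924

Jan 1 advances by 2 weekdays after a leap year and by 1 after a common year.
1919: Jan 1 is Wednesday.
1920: Thursday (leap)
1921: Saturday
1922: Sunday
1923: Monday
1924: Tuesday (leap)
1924 begins on a Tuesday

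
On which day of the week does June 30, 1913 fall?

January 1, 1913 is a Wednesday.
June 30 is day 181 of the year, i.e. 180 days after Jan 1.
180 mod 7 = 5, so advance 5 weekdays from Wednesday: Monday.

Monday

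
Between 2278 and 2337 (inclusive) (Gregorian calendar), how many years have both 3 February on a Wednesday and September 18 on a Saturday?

Check each year's weekday for 3 February and September 18:
  2278: Sun/Wed  2279: Mon/Thu  2280: Tue/Sat  2281: Thu/Sun  2282: Fri/Mon  2283: Sat/Tue  2284: Sun/Thu  2285: Tue/Fri  2286: Wed/Sat ✓  2287: Thu/Sun  2288: Fri/Tue  2289: Sun/Wed  2290: Mon/Thu  2291: Tue/Fri  …(32 more)…  2324: Sun/Thu  2325: Tue/Fri  2326: Wed/Sat ✓  2327: Thu/Sun  2328: Fri/Tue  2329: Sun/Wed  2330: Mon/Thu  2331: Tue/Fri  2332: Wed/Sun  2333: Fri/Mon  2334: Sat/Tue  2335: Sun/Wed  2336: Mon/Fri  2337: Wed/Sat ✓
Both conditions hold in: 2286, 2297, 2309, 2315, 2326, 2337 — 6.

6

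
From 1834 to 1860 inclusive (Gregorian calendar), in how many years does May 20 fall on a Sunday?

Track May 20's weekday year by year (advancing +1, or +2 across a Feb 29):
  1834: Tue  1835: Wed (+1)  1836: Fri (+2)  1837: Sat (+1)  1838: Sun (+1) ✓
  1839: Mon (+1)  1840: Wed (+2)  1841: Thu (+1)  1842: Fri (+1)  1843: Sat (+1)
  1844: Mon (+2)  1845: Tue (+1)  1846: Wed (+1)  1847: Thu (+1)  1848: Sat (+2)
  1849: Sun (+1) ✓  1850: Mon (+1)  1851: Tue (+1)  1852: Thu (+2)  1853: Fri (+1)
  1854: Sat (+1)  1855: Sun (+1) ✓  1856: Tue (+2)  1857: Wed (+1)  1858: Thu (+1)
  1859: Fri (+1)  1860: Sun (+2) ✓
Sunday years: 1838, 1849, 1855, 1860 — 4 in total.

4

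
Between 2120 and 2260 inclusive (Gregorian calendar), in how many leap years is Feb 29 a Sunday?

Leap years in 2120–2260: 35 of them.
Feb 29 weekday advances by 5 (mod 7) from one leap year to the next four years later (or differs when a century non-leap intervenes).
Leap-day weekdays: 2120:Thu 2124:Tue 2128:Sun✓ 2132:Fri 2136:Wed 2140:Mon 2144:Sat 2148:Thu 2152:Tue 2156:Sun✓ 2160:Fri 2164:Wed 2168:Mon …(9 more)… 2212:Sat 2216:Thu 2220:Tue 2224:Sun✓ 2228:Fri 2232:Wed 2236:Mon 2240:Sat 2244:Thu 2248:Tue 2252:Sun✓ 2256:Fri 2260:Wed
Sunday: 2128, 2156, 2184, 2224, 2252 → 5.

5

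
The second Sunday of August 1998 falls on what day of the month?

August 1, 1998 is a Saturday, so the first Sunday is the 2nd.
The second Sunday is 2 + 7 = 9.

9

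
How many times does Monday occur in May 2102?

May 2102 has 31 days and begins on Monday.
The first Monday is May 1.
Mondays fall on 1, 8, 15, 22, 29 — that's 5.

5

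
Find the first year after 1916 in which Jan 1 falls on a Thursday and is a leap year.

Jan 1 advances by 2 weekdays after a leap year and by 1 after a common year.
1916: Jan 1 is Saturday (leap).
1917: Monday
1918: Tuesday
1919: Wednesday
1920: Thursday (leap)
1920 begins on a Thursday and is a leap year.

1920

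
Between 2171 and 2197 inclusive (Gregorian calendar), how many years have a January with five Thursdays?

12

January has 31 days; it has five Thursdays when Thursday falls among the first (month-length − 28) days — i.e. when January 1 is one of Thursday/Wednesday/Tuesday.
January 1 by year: 2171:Tue✓ 2172:Wed✓ 2173:Fri 2174:Sat 2175:Sun 2176:Mon 2177:Wed✓ 2178:Thu✓ 2179:Fri 2180:Sat 2181:Mon 2182:Tue✓ 2183:Wed✓ 2184:Thu✓ 2185:Sat 2186:Sun 2187:Mon 2188:Tue✓ 2189:Thu✓ 2190:Fri 2191:Sat 2192:Sun 2193:Tue✓ 2194:Wed✓ 2195:Thu✓ 2196:Fri 2197:Sun
Years with five Thursdays: 2171, 2172, 2177, 2178, 2182, 2183, 2184, 2188, 2189, 2193, 2194, 2195 → 12.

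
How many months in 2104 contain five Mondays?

A month of length L has five Mondays iff its first Monday is on day ≤ L−28 (so day 1–3 in a 31-day month, 1–2 in a 30-day month, day 1 in a leap February).
Checking each month of 2104: Jan starts Tue (31d); Feb starts Fri (29d); Mar starts Sat (31d) ✓; Apr starts Tue (30d); May starts Thu (31d); Jun starts Sun (30d) ✓; Jul starts Tue (31d); Aug starts Fri (31d); Sep starts Mon (30d) ✓; Oct starts Wed (31d); Nov starts Sat (30d); Dec starts Mon (31d) ✓.
Five-Monday months: March, June, September, December → 4.

4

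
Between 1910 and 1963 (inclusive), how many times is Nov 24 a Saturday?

8

Track Nov 24's weekday year by year (advancing +1, or +2 across a Feb 29):
  1910: Thu  1911: Fri (+1)  1912: Sun (+2)  1913: Mon (+1)  1914: Tue (+1)
  1915: Wed (+1)  1916: Fri (+2)  1917: Sat (+1) ✓  1918: Sun (+1)  1919: Mon (+1)
  1920: Wed (+2)  1921: Thu (+1)  1922: Fri (+1)  1923: Sat (+1) ✓  … (26 more years) …
  1950: Fri (+1)  1951: Sat (+1) ✓  1952: Mon (+2)  1953: Tue (+1)  1954: Wed (+1)
  1955: Thu (+1)  1956: Sat (+2) ✓  1957: Sun (+1)  1958: Mon (+1)  1959: Tue (+1)
  1960: Thu (+2)  1961: Fri (+1)  1962: Sat (+1) ✓  1963: Sun (+1)
Saturday years: 1917, 1923, 1928, 1934, 1945, 1951, 1956, 1962 — 8 in total.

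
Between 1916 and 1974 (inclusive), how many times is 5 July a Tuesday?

8

Track 5 July's weekday year by year (advancing +1, or +2 across a Feb 29):
  1916: Wed  1917: Thu (+1)  1918: Fri (+1)  1919: Sat (+1)  1920: Mon (+2)
  1921: Tue (+1) ✓  1922: Wed (+1)  1923: Thu (+1)  1924: Sat (+2)  1925: Sun (+1)
  1926: Mon (+1)  1927: Tue (+1) ✓  1928: Thu (+2)  1929: Fri (+1)  … (31 more years) …
  1961: Wed (+1)  1962: Thu (+1)  1963: Fri (+1)  1964: Sun (+2)  1965: Mon (+1)
  1966: Tue (+1) ✓  1967: Wed (+1)  1968: Fri (+2)  1969: Sat (+1)  1970: Sun (+1)
  1971: Mon (+1)  1972: Wed (+2)  1973: Thu (+1)  1974: Fri (+1)
Tuesday years: 1921, 1927, 1932, 1938, 1949, 1955, 1960, 1966 — 8 in total.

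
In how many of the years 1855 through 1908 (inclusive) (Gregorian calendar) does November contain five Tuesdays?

November has 30 days; it has five Tuesdays when Tuesday falls among the first (month-length − 28) days — i.e. when November 1 is one of Tuesday/Monday.
November 1 by year: 1855:Thu 1856:Sat 1857:Sun 1858:Mon✓ 1859:Tue✓ 1860:Thu 1861:Fri 1862:Sat 1863:Sun 1864:Tue✓ 1865:Wed 1866:Thu 1867:Fri 1868:Sun 1869:Mon✓ …(24 more)… 1894:Thu 1895:Fri 1896:Sun 1897:Mon✓ 1898:Tue✓ 1899:Wed 1900:Thu 1901:Fri 1902:Sat 1903:Sun 1904:Tue✓ 1905:Wed 1906:Thu 1907:Fri 1908:Sun
Years with five Tuesdays: 1858, 1859, 1864, 1869, 1870, 1875, 1880, 1881, 1886, 1887, 1892, 1897, 1898, 1904 → 14.

14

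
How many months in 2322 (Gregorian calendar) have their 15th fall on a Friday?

2

Check the 15th of each month of 2322: Jan 15: Sun, Feb 15: Wed, Mar 15: Wed, Apr 15: Sat, May 15: Mon, Jun 15: Thu, Jul 15: Sat, Aug 15: Tue, Sep 15: Fri, Oct 15: Sun, Nov 15: Wed, Dec 15: Fri.
Friday occurs in September, December — 2 months.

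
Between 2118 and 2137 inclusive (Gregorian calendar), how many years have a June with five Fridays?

6

June has 30 days; it has five Fridays when Friday falls among the first (month-length − 28) days — i.e. when June 1 is one of Friday/Thursday.
June 1 by year: 2118:Wed 2119:Thu✓ 2120:Sat 2121:Sun 2122:Mon 2123:Tue 2124:Thu✓ 2125:Fri✓ 2126:Sat 2127:Sun 2128:Tue 2129:Wed 2130:Thu✓ 2131:Fri✓ 2132:Sun 2133:Mon 2134:Tue 2135:Wed 2136:Fri✓ 2137:Sat
Years with five Fridays: 2119, 2124, 2125, 2130, 2131, 2136 → 6.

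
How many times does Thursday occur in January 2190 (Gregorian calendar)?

4

January 2190 has 31 days and begins on Friday.
The first Thursday is January 7.
Thursdays fall on 7, 14, 21, 28 — that's 4.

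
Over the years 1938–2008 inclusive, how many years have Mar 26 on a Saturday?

Track Mar 26's weekday year by year (advancing +1, or +2 across a Feb 29):
  1938: Sat ✓  1939: Sun (+1)  1940: Tue (+2)  1941: Wed (+1)  1942: Thu (+1)
  1943: Fri (+1)  1944: Sun (+2)  1945: Mon (+1)  1946: Tue (+1)  1947: Wed (+1)
  1948: Fri (+2)  1949: Sat (+1) ✓  1950: Sun (+1)  1951: Mon (+1)  … (43 more years) …
  1995: Sun (+1)  1996: Tue (+2)  1997: Wed (+1)  1998: Thu (+1)  1999: Fri (+1)
  2000: Sun (+2)  2001: Mon (+1)  2002: Tue (+1)  2003: Wed (+1)  2004: Fri (+2)
  2005: Sat (+1) ✓  2006: Sun (+1)  2007: Mon (+1)  2008: Wed (+2)
Saturday years: 1938, 1949, 1955, 1960, 1966, 1977, 1983, 1988, 1994, 2005 — 10 in total.

10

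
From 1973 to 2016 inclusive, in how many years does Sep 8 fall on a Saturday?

Track Sep 8's weekday year by year (advancing +1, or +2 across a Feb 29):
  1973: Sat ✓  1974: Sun (+1)  1975: Mon (+1)  1976: Wed (+2)  1977: Thu (+1)
  1978: Fri (+1)  1979: Sat (+1) ✓  1980: Mon (+2)  1981: Tue (+1)  1982: Wed (+1)
  1983: Thu (+1)  1984: Sat (+2) ✓  1985: Sun (+1)  1986: Mon (+1)  … (16 more years) …
  2003: Mon (+1)  2004: Wed (+2)  2005: Thu (+1)  2006: Fri (+1)  2007: Sat (+1) ✓
  2008: Mon (+2)  2009: Tue (+1)  2010: Wed (+1)  2011: Thu (+1)  2012: Sat (+2) ✓
  2013: Sun (+1)  2014: Mon (+1)  2015: Tue (+1)  2016: Thu (+2)
Saturday years: 1973, 1979, 1984, 1990, 2001, 2007, 2012 — 7 in total.

7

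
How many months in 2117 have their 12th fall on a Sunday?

2

Check the 12th of each month of 2117: Jan 12: Tue, Feb 12: Fri, Mar 12: Fri, Apr 12: Mon, May 12: Wed, Jun 12: Sat, Jul 12: Mon, Aug 12: Thu, Sep 12: Sun, Oct 12: Tue, Nov 12: Fri, Dec 12: Sun.
Sunday occurs in September, December — 2 months.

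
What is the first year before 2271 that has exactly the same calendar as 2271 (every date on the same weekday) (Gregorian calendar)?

2265

Two years share a calendar iff Jan 1 falls on the same weekday and both are leap or both are common. 2271: Jan 1 is Sunday, common year.
2270: Jan 1 Saturday, common
2269: Jan 1 Friday, common
2268: Jan 1 Wednesday, leap
2267: Jan 1 Tuesday, common
2266: Jan 1 Monday, common
2265: Jan 1 Sunday, common
2265 matches on both conditions.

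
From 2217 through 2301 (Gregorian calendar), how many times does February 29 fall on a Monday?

Leap years in 2217–2301: 20 of them.
Feb 29 weekday advances by 5 (mod 7) from one leap year to the next four years later (or differs when a century non-leap intervenes).
Leap-day weekdays: 2220:Tue 2224:Sun 2228:Fri 2232:Wed 2236:Mon✓ 2240:Sat 2244:Thu 2248:Tue 2252:Sun 2256:Fri 2260:Wed 2264:Mon✓ 2268:Sat 2272:Thu 2276:Tue 2280:Sun 2284:Fri 2288:Wed 2292:Mon✓ 2296:Sat
Monday: 2236, 2264, 2292 → 3.

3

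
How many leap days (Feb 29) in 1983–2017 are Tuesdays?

1

Leap years in 1983–2017: 9 of them.
Feb 29 weekday advances by 5 (mod 7) from one leap year to the next four years later (or differs when a century non-leap intervenes).
Leap-day weekdays: 1984:Wed 1988:Mon 1992:Sat 1996:Thu 2000:Tue✓ 2004:Sun 2008:Fri 2012:Wed 2016:Mon
Tuesday: 2000 → 1.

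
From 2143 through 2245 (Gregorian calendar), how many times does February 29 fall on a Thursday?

4

Leap years in 2143–2245: 25 of them.
Feb 29 weekday advances by 5 (mod 7) from one leap year to the next four years later (or differs when a century non-leap intervenes).
Leap-day weekdays: 2144:Sat 2148:Thu✓ 2152:Tue 2156:Sun 2160:Fri 2164:Wed 2168:Mon 2172:Sat 2176:Thu✓ 2180:Tue 2184:Sun 2188:Fri 2192:Wed 2196:Mon 2204:Wed 2208:Mon 2212:Sat 2216:Thu✓ 2220:Tue 2224:Sun 2228:Fri 2232:Wed 2236:Mon 2240:Sat 2244:Thu✓
Thursday: 2148, 2176, 2216, 2244 → 4.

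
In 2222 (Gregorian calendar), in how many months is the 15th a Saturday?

Check the 15th of each month of 2222: Jan 15: Tue, Feb 15: Fri, Mar 15: Fri, Apr 15: Mon, May 15: Wed, Jun 15: Sat, Jul 15: Mon, Aug 15: Thu, Sep 15: Sun, Oct 15: Tue, Nov 15: Fri, Dec 15: Sun.
Saturday occurs in June — 1 month.

1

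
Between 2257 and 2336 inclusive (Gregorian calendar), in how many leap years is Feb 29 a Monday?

4

Leap years in 2257–2336: 19 of them.
Feb 29 weekday advances by 5 (mod 7) from one leap year to the next four years later (or differs when a century non-leap intervenes).
Leap-day weekdays: 2260:Wed 2264:Mon✓ 2268:Sat 2272:Thu 2276:Tue 2280:Sun 2284:Fri 2288:Wed 2292:Mon✓ 2296:Sat 2304:Mon✓ 2308:Sat 2312:Thu 2316:Tue 2320:Sun 2324:Fri 2328:Wed 2332:Mon✓ 2336:Sat
Monday: 2264, 2292, 2304, 2332 → 4.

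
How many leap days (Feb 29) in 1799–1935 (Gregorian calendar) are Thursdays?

4

Leap years in 1799–1935: 32 of them.
Feb 29 weekday advances by 5 (mod 7) from one leap year to the next four years later (or differs when a century non-leap intervenes).
Leap-day weekdays: 1804:Wed 1808:Mon 1812:Sat 1816:Thu✓ 1820:Tue 1824:Sun 1828:Fri 1832:Wed 1836:Mon 1840:Sat 1844:Thu✓ 1848:Tue 1852:Sun …(6 more)… 1880:Sun 1884:Fri 1888:Wed 1892:Mon 1896:Sat 1904:Mon 1908:Sat 1912:Thu✓ 1916:Tue 1920:Sun 1924:Fri 1928:Wed 1932:Mon
Thursday: 1816, 1844, 1872, 1912 → 4.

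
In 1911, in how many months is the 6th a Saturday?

Check the 6th of each month of 1911: Jan 6: Fri, Feb 6: Mon, Mar 6: Mon, Apr 6: Thu, May 6: Sat, Jun 6: Tue, Jul 6: Thu, Aug 6: Sun, Sep 6: Wed, Oct 6: Fri, Nov 6: Mon, Dec 6: Wed.
Saturday occurs in May — 1 month.

1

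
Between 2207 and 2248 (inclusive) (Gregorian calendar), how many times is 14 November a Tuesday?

Track 14 November's weekday year by year (advancing +1, or +2 across a Feb 29):
  2207: Sat  2208: Mon (+2)  2209: Tue (+1) ✓  2210: Wed (+1)  2211: Thu (+1)
  2212: Sat (+2)  2213: Sun (+1)  2214: Mon (+1)  2215: Tue (+1) ✓  2216: Thu (+2)
  2217: Fri (+1)  2218: Sat (+1)  2219: Sun (+1)  2220: Tue (+2) ✓  … (14 more years) …
  2235: Sat (+1)  2236: Mon (+2)  2237: Tue (+1) ✓  2238: Wed (+1)  2239: Thu (+1)
  2240: Sat (+2)  2241: Sun (+1)  2242: Mon (+1)  2243: Tue (+1) ✓  2244: Thu (+2)
  2245: Fri (+1)  2246: Sat (+1)  2247: Sun (+1)  2248: Tue (+2) ✓
Tuesday years: 2209, 2215, 2220, 2226, 2237, 2243, 2248 — 7 in total.

7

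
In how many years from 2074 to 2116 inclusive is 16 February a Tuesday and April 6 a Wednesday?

Check each year's weekday for 16 February and April 6:
  2074: Fri/Fri  2075: Sat/Sat  2076: Sun/Mon  2077: Tue/Tue  2078: Wed/Wed  2079: Thu/Thu  2080: Fri/Sat  2081: Sun/Sun  2082: Mon/Mon  2083: Tue/Tue  2084: Wed/Thu  2085: Fri/Fri  2086: Sat/Sat  2087: Sun/Sun  …(15 more)…  2103: Fri/Fri  2104: Sat/Sun  2105: Mon/Mon  2106: Tue/Tue  2107: Wed/Wed  2108: Thu/Fri  2109: Sat/Sat  2110: Sun/Sun  2111: Mon/Mon  2112: Tue/Wed ✓  2113: Thu/Thu  2114: Fri/Fri  2115: Sat/Sat  2116: Sun/Mon
Both conditions hold in: 2112 — 1.

1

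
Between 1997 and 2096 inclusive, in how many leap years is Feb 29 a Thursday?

3

Leap years in 1997–2096: 25 of them.
Feb 29 weekday advances by 5 (mod 7) from one leap year to the next four years later (or differs when a century non-leap intervenes).
Leap-day weekdays: 2000:Tue 2004:Sun 2008:Fri 2012:Wed 2016:Mon 2020:Sat 2024:Thu✓ 2028:Tue 2032:Sun 2036:Fri 2040:Wed 2044:Mon 2048:Sat 2052:Thu✓ 2056:Tue 2060:Sun 2064:Fri 2068:Wed 2072:Mon 2076:Sat 2080:Thu✓ 2084:Tue 2088:Sun 2092:Fri 2096:Wed
Thursday: 2024, 2052, 2080 → 3.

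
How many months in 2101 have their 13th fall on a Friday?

Check the 13th of each month of 2101: Jan 13: Thu, Feb 13: Sun, Mar 13: Sun, Apr 13: Wed, May 13: Fri, Jun 13: Mon, Jul 13: Wed, Aug 13: Sat, Sep 13: Tue, Oct 13: Thu, Nov 13: Sun, Dec 13: Tue.
Friday occurs in May — 1 month.

1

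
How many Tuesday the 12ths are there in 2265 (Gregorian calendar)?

2

Check the 12th of each month of 2265: Jan 12: Thu, Feb 12: Sun, Mar 12: Sun, Apr 12: Wed, May 12: Fri, Jun 12: Mon, Jul 12: Wed, Aug 12: Sat, Sep 12: Tue, Oct 12: Thu, Nov 12: Sun, Dec 12: Tue.
Tuesday occurs in September, December — 2 months.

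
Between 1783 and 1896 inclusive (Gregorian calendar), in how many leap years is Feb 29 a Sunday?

4

Leap years in 1783–1896: 28 of them.
Feb 29 weekday advances by 5 (mod 7) from one leap year to the next four years later (or differs when a century non-leap intervenes).
Leap-day weekdays: 1784:Sun✓ 1788:Fri 1792:Wed 1796:Mon 1804:Wed 1808:Mon 1812:Sat 1816:Thu 1820:Tue 1824:Sun✓ 1828:Fri 1832:Wed 1836:Mon 1840:Sat 1844:Thu 1848:Tue 1852:Sun✓ 1856:Fri 1860:Wed 1864:Mon 1868:Sat 1872:Thu 1876:Tue 1880:Sun✓ 1884:Fri 1888:Wed 1892:Mon 1896:Sat
Sunday: 1784, 1824, 1852, 1880 → 4.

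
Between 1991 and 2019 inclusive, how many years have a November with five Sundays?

8

November has 30 days; it has five Sundays when Sunday falls among the first (month-length − 28) days — i.e. when November 1 is one of Sunday/Saturday.
November 1 by year: 1991:Fri 1992:Sun✓ 1993:Mon 1994:Tue 1995:Wed 1996:Fri 1997:Sat✓ 1998:Sun✓ 1999:Mon 2000:Wed 2001:Thu 2002:Fri 2003:Sat✓ 2004:Mon 2005:Tue 2006:Wed 2007:Thu 2008:Sat✓ 2009:Sun✓ 2010:Mon 2011:Tue 2012:Thu 2013:Fri 2014:Sat✓ 2015:Sun✓ 2016:Tue 2017:Wed 2018:Thu 2019:Fri
Years with five Sundays: 1992, 1997, 1998, 2003, 2008, 2009, 2014, 2015 → 8.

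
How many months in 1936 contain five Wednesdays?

5

A month of length L has five Wednesdays iff its first Wednesday is on day ≤ L−28 (so day 1–3 in a 31-day month, 1–2 in a 30-day month, day 1 in a leap February).
Checking each month of 1936: Jan starts Wed (31d) ✓; Feb starts Sat (29d); Mar starts Sun (31d); Apr starts Wed (30d) ✓; May starts Fri (31d); Jun starts Mon (30d); Jul starts Wed (31d) ✓; Aug starts Sat (31d); Sep starts Tue (30d) ✓; Oct starts Thu (31d); Nov starts Sun (30d); Dec starts Tue (31d) ✓.
Five-Wednesday months: January, April, July, September, December → 5.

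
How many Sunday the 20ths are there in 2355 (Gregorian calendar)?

Check the 20th of each month of 2355: Jan 20: Thu, Feb 20: Sun, Mar 20: Sun, Apr 20: Wed, May 20: Fri, Jun 20: Mon, Jul 20: Wed, Aug 20: Sat, Sep 20: Tue, Oct 20: Thu, Nov 20: Sun, Dec 20: Tue.
Sunday occurs in February, March, November — 3 months.

3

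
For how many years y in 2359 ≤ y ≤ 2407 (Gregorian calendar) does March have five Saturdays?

March has 31 days; it has five Saturdays when Saturday falls among the first (month-length − 28) days — i.e. when March 1 is one of Saturday/Friday/Thursday.
March 1 by year: 2359:Sun 2360:Tue 2361:Wed 2362:Thu✓ 2363:Fri✓ 2364:Sun 2365:Mon 2366:Tue 2367:Wed 2368:Fri✓ 2369:Sat✓ 2370:Sun 2371:Mon 2372:Wed 2373:Thu✓ …(19 more)… 2393:Mon 2394:Tue 2395:Wed 2396:Fri✓ 2397:Sat✓ 2398:Sun 2399:Mon 2400:Wed 2401:Thu✓ 2402:Fri✓ 2403:Sat✓ 2404:Mon 2405:Tue 2406:Wed 2407:Thu✓
Years with five Saturdays: 2362, 2363, 2368, 2369, 2373, 2374, 2375, 2379, 2380, 2384, 2385, 2386, 2390, 2391, 2396, 2397, 2401, 2402, 2403, 2407 → 20.

20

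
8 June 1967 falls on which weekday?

Thursday

January 1, 1967 is a Sunday.
June 8 is day 159 of the year, i.e. 158 days after Jan 1.
158 mod 7 = 4, so advance 4 weekdays from Sunday: Thursday.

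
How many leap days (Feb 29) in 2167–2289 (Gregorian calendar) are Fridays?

4

Leap years in 2167–2289: 30 of them.
Feb 29 weekday advances by 5 (mod 7) from one leap year to the next four years later (or differs when a century non-leap intervenes).
Leap-day weekdays: 2168:Mon 2172:Sat 2176:Thu 2180:Tue 2184:Sun 2188:Fri✓ 2192:Wed 2196:Mon 2204:Wed 2208:Mon 2212:Sat 2216:Thu 2220:Tue …(4 more)… 2240:Sat 2244:Thu 2248:Tue 2252:Sun 2256:Fri✓ 2260:Wed 2264:Mon 2268:Sat 2272:Thu 2276:Tue 2280:Sun 2284:Fri✓ 2288:Wed
Friday: 2188, 2228, 2256, 2284 → 4.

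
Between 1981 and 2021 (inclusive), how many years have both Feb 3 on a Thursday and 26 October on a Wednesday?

Check each year's weekday for Feb 3 and 26 October:
  1981: Tue/Mon  1982: Wed/Tue  1983: Thu/Wed ✓  1984: Fri/Fri  1985: Sun/Sat  1986: Mon/Sun  1987: Tue/Mon  1988: Wed/Wed  1989: Fri/Thu  1990: Sat/Fri  1991: Sun/Sat  1992: Mon/Mon  1993: Wed/Tue  1994: Thu/Wed ✓  …(13 more)…  2008: Sun/Sun  2009: Tue/Mon  2010: Wed/Tue  2011: Thu/Wed ✓  2012: Fri/Fri  2013: Sun/Sat  2014: Mon/Sun  2015: Tue/Mon  2016: Wed/Wed  2017: Fri/Thu  2018: Sat/Fri  2019: Sun/Sat  2020: Mon/Mon  2021: Wed/Tue
Both conditions hold in: 1983, 1994, 2005, 2011 — 4.

4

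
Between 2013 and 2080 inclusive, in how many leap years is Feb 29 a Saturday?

3

Leap years in 2013–2080: 17 of them.
Feb 29 weekday advances by 5 (mod 7) from one leap year to the next four years later (or differs when a century non-leap intervenes).
Leap-day weekdays: 2016:Mon 2020:Sat✓ 2024:Thu 2028:Tue 2032:Sun 2036:Fri 2040:Wed 2044:Mon 2048:Sat✓ 2052:Thu 2056:Tue 2060:Sun 2064:Fri 2068:Wed 2072:Mon 2076:Sat✓ 2080:Thu
Saturday: 2020, 2048, 2076 → 3.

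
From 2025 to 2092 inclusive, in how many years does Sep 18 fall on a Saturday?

10

Track Sep 18's weekday year by year (advancing +1, or +2 across a Feb 29):
  2025: Thu  2026: Fri (+1)  2027: Sat (+1) ✓  2028: Mon (+2)  2029: Tue (+1)
  2030: Wed (+1)  2031: Thu (+1)  2032: Sat (+2) ✓  2033: Sun (+1)  2034: Mon (+1)
  2035: Tue (+1)  2036: Thu (+2)  2037: Fri (+1)  2038: Sat (+1) ✓  … (40 more years) …
  2079: Mon (+1)  2080: Wed (+2)  2081: Thu (+1)  2082: Fri (+1)  2083: Sat (+1) ✓
  2084: Mon (+2)  2085: Tue (+1)  2086: Wed (+1)  2087: Thu (+1)  2088: Sat (+2) ✓
  2089: Sun (+1)  2090: Mon (+1)  2091: Tue (+1)  2092: Thu (+2)
Saturday years: 2027, 2032, 2038, 2049, 2055, 2060, 2066, 2077, 2083, 2088 — 10 in total.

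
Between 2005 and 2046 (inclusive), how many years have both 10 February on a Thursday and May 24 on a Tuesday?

Check each year's weekday for 10 February and May 24:
  2005: Thu/Tue ✓  2006: Fri/Wed  2007: Sat/Thu  2008: Sun/Sat  2009: Tue/Sun  2010: Wed/Mon  2011: Thu/Tue ✓  2012: Fri/Thu  2013: Sun/Fri  2014: Mon/Sat  2015: Tue/Sun  2016: Wed/Tue  2017: Fri/Wed  2018: Sat/Thu  …(14 more)…  2033: Thu/Tue ✓  2034: Fri/Wed  2035: Sat/Thu  2036: Sun/Sat  2037: Tue/Sun  2038: Wed/Mon  2039: Thu/Tue ✓  2040: Fri/Thu  2041: Sun/Fri  2042: Mon/Sat  2043: Tue/Sun  2044: Wed/Tue  2045: Fri/Wed  2046: Sat/Thu
Both conditions hold in: 2005, 2011, 2022, 2033, 2039 — 5.

5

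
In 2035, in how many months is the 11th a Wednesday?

Check the 11th of each month of 2035: Jan 11: Thu, Feb 11: Sun, Mar 11: Sun, Apr 11: Wed, May 11: Fri, Jun 11: Mon, Jul 11: Wed, Aug 11: Sat, Sep 11: Tue, Oct 11: Thu, Nov 11: Sun, Dec 11: Tue.
Wednesday occurs in April, July — 2 months.

2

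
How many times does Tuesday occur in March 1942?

March 1942 has 31 days and begins on Sunday.
The first Tuesday is March 3.
Tuesdays fall on 3, 10, 17, 24, 31 — that's 5.

5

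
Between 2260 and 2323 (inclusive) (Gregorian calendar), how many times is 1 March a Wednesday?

Track 1 March's weekday year by year (advancing +1, or +2 across a Feb 29):
  2260: Thu  2261: Fri (+1)  2262: Sat (+1)  2263: Sun (+1)  2264: Tue (+2)
  2265: Wed (+1) ✓  2266: Thu (+1)  2267: Fri (+1)  2268: Sun (+2)  2269: Mon (+1)
  2270: Tue (+1)  2271: Wed (+1) ✓  2272: Fri (+2)  2273: Sat (+1)  … (36 more years) …
  2310: Tue (+1)  2311: Wed (+1) ✓  2312: Fri (+2)  2313: Sat (+1)  2314: Sun (+1)
  2315: Mon (+1)  2316: Wed (+2) ✓  2317: Thu (+1)  2318: Fri (+1)  2319: Sat (+1)
  2320: Mon (+2)  2321: Tue (+1)  2322: Wed (+1) ✓  2323: Thu (+1)
Wednesday years: 2265, 2271, 2276, 2282, 2293, 2299, 2305, 2311, 2316, 2322 — 10 in total.

10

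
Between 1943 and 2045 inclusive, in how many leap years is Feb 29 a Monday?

Leap years in 1943–2045: 26 of them.
Feb 29 weekday advances by 5 (mod 7) from one leap year to the next four years later (or differs when a century non-leap intervenes).
Leap-day weekdays: 1944:Tue 1948:Sun 1952:Fri 1956:Wed 1960:Mon✓ 1964:Sat 1968:Thu 1972:Tue 1976:Sun 1980:Fri 1984:Wed 1988:Mon✓ 1992:Sat 1996:Thu 2000:Tue 2004:Sun 2008:Fri 2012:Wed 2016:Mon✓ 2020:Sat 2024:Thu 2028:Tue 2032:Sun 2036:Fri 2040:Wed 2044:Mon✓
Monday: 1960, 1988, 2016, 2044 → 4.

4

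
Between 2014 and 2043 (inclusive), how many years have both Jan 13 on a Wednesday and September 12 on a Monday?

Check each year's weekday for Jan 13 and September 12:
  2014: Mon/Fri  2015: Tue/Sat  2016: Wed/Mon ✓  2017: Fri/Tue  2018: Sat/Wed  2019: Sun/Thu  2020: Mon/Sat  2021: Wed/Sun  2022: Thu/Mon  2023: Fri/Tue  2024: Sat/Thu  2025: Mon/Fri  2026: Tue/Sat  2027: Wed/Sun  2028: Thu/Tue  2029: Sat/Wed  2030: Sun/Thu  2031: Mon/Fri  2032: Tue/Sun  2033: Thu/Mon  2034: Fri/Tue  2035: Sat/Wed  2036: Sun/Fri  2037: Tue/Sat  2038: Wed/Sun  2039: Thu/Mon  2040: Fri/Wed  2041: Sun/Thu  2042: Mon/Fri  2043: Tue/Sat
Both conditions hold in: 2016 — 1.

1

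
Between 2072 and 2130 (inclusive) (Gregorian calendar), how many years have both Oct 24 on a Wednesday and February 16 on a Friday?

6

Check each year's weekday for Oct 24 and February 16:
  2072: Mon/Tue  2073: Tue/Thu  2074: Wed/Fri ✓  2075: Thu/Sat  2076: Sat/Sun  2077: Sun/Tue  2078: Mon/Wed  2079: Tue/Thu  2080: Thu/Fri  2081: Fri/Sun  2082: Sat/Mon  2083: Sun/Tue  2084: Tue/Wed  2085: Wed/Fri ✓  …(31 more)…  2117: Sun/Tue  2118: Mon/Wed  2119: Tue/Thu  2120: Thu/Fri  2121: Fri/Sun  2122: Sat/Mon  2123: Sun/Tue  2124: Tue/Wed  2125: Wed/Fri ✓  2126: Thu/Sat  2127: Fri/Sun  2128: Sun/Mon  2129: Mon/Wed  2130: Tue/Thu
Both conditions hold in: 2074, 2085, 2091, 2103, 2114, 2125 — 6.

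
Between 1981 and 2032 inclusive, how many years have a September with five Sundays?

15

September has 30 days; it has five Sundays when Sunday falls among the first (month-length − 28) days — i.e. when September 1 is one of Sunday/Saturday.
September 1 by year: 1981:Tue 1982:Wed 1983:Thu 1984:Sat✓ 1985:Sun✓ 1986:Mon 1987:Tue 1988:Thu 1989:Fri 1990:Sat✓ 1991:Sun✓ 1992:Tue 1993:Wed 1994:Thu 1995:Fri …(22 more)… 2018:Sat✓ 2019:Sun✓ 2020:Tue 2021:Wed 2022:Thu 2023:Fri 2024:Sun✓ 2025:Mon 2026:Tue 2027:Wed 2028:Fri 2029:Sat✓ 2030:Sun✓ 2031:Mon 2032:Wed
Years with five Sundays: 1984, 1985, 1990, 1991, 1996, 2001, 2002, 2007, 2012, 2013, 2018, 2019, 2024, 2029, 2030 → 15.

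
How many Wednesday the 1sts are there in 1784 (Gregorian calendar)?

Check the 1st of each month of 1784: Jan 1: Thu, Feb 1: Sun, Mar 1: Mon, Apr 1: Thu, May 1: Sat, Jun 1: Tue, Jul 1: Thu, Aug 1: Sun, Sep 1: Wed, Oct 1: Fri, Nov 1: Mon, Dec 1: Wed.
Wednesday occurs in September, December — 2 months.

2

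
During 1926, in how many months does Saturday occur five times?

4

A month of length L has five Saturdays iff its first Saturday is on day ≤ L−28 (so day 1–3 in a 31-day month, 1–2 in a 30-day month, day 1 in a leap February).
Checking each month of 1926: Jan starts Fri (31d) ✓; Feb starts Mon (28d); Mar starts Mon (31d); Apr starts Thu (30d); May starts Sat (31d) ✓; Jun starts Tue (30d); Jul starts Thu (31d) ✓; Aug starts Sun (31d); Sep starts Wed (30d); Oct starts Fri (31d) ✓; Nov starts Mon (30d); Dec starts Wed (31d).
Five-Saturday months: January, May, July, October → 4.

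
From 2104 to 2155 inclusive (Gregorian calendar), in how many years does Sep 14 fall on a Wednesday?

Track Sep 14's weekday year by year (advancing +1, or +2 across a Feb 29):
  2104: Sun  2105: Mon (+1)  2106: Tue (+1)  2107: Wed (+1) ✓  2108: Fri (+2)
  2109: Sat (+1)  2110: Sun (+1)  2111: Mon (+1)  2112: Wed (+2) ✓  2113: Thu (+1)
  2114: Fri (+1)  2115: Sat (+1)  2116: Mon (+2)  2117: Tue (+1)  … (24 more years) …
  2142: Fri (+1)  2143: Sat (+1)  2144: Mon (+2)  2145: Tue (+1)  2146: Wed (+1) ✓
  2147: Thu (+1)  2148: Sat (+2)  2149: Sun (+1)  2150: Mon (+1)  2151: Tue (+1)
  2152: Thu (+2)  2153: Fri (+1)  2154: Sat (+1)  2155: Sun (+1)
Wednesday years: 2107, 2112, 2118, 2129, 2135, 2140, 2146 — 7 in total.

7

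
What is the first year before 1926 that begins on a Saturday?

Jan 1 advances by 2 weekdays after a leap year and by 1 after a common year.
1926: Jan 1 is Friday.
1925: Thursday
1924: Tuesday (leap)
1923: Monday
1922: Sunday
1921: Saturday
1921 begins on a Saturday

1921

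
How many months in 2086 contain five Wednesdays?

A month of length L has five Wednesdays iff its first Wednesday is on day ≤ L−28 (so day 1–3 in a 31-day month, 1–2 in a 30-day month, day 1 in a leap February).
Checking each month of 2086: Jan starts Tue (31d) ✓; Feb starts Fri (28d); Mar starts Fri (31d); Apr starts Mon (30d); May starts Wed (31d) ✓; Jun starts Sat (30d); Jul starts Mon (31d) ✓; Aug starts Thu (31d); Sep starts Sun (30d); Oct starts Tue (31d) ✓; Nov starts Fri (30d); Dec starts Sun (31d).
Five-Wednesday months: January, May, July, October → 4.

4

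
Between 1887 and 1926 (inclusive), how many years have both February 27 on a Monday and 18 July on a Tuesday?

Check each year's weekday for February 27 and 18 July:
  1887: Sun/Mon  1888: Mon/Wed  1889: Wed/Thu  1890: Thu/Fri  1891: Fri/Sat  1892: Sat/Mon  1893: Mon/Tue ✓  1894: Tue/Wed  1895: Wed/Thu  1896: Thu/Sat  1897: Sat/Sun  1898: Sun/Mon  1899: Mon/Tue ✓  1900: Tue/Wed  …(12 more)…  1913: Thu/Fri  1914: Fri/Sat  1915: Sat/Sun  1916: Sun/Tue  1917: Tue/Wed  1918: Wed/Thu  1919: Thu/Fri  1920: Fri/Sun  1921: Sun/Mon  1922: Mon/Tue ✓  1923: Tue/Wed  1924: Wed/Fri  1925: Fri/Sat  1926: Sat/Sun
Both conditions hold in: 1893, 1899, 1905, 1911, 1922 — 5.

5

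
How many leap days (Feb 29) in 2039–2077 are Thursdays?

1

Leap years in 2039–2077: 10 of them.
Feb 29 weekday advances by 5 (mod 7) from one leap year to the next four years later (or differs when a century non-leap intervenes).
Leap-day weekdays: 2040:Wed 2044:Mon 2048:Sat 2052:Thu✓ 2056:Tue 2060:Sun 2064:Fri 2068:Wed 2072:Mon 2076:Sat
Thursday: 2052 → 1.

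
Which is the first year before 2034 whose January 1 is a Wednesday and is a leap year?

2020

Jan 1 advances by 2 weekdays after a leap year and by 1 after a common year.
2034: Jan 1 is Sunday.
2033: Saturday
2032: Thursday (leap)
2031: Wednesday
2030: Tuesday
2029: Monday
2028: Saturday (leap)
2027: Friday
2026: Thursday
2025: Wednesday
2024: Monday (leap)
2023: Sunday
2022: Saturday
2021: Friday
2020: Wednesday (leap)
2020 begins on a Wednesday and is a leap year.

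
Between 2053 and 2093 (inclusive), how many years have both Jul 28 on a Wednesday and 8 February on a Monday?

Check each year's weekday for Jul 28 and 8 February:
  2053: Mon/Sat  2054: Tue/Sun  2055: Wed/Mon ✓  2056: Fri/Tue  2057: Sat/Thu  2058: Sun/Fri  2059: Mon/Sat  2060: Wed/Sun  2061: Thu/Tue  2062: Fri/Wed  2063: Sat/Thu  2064: Mon/Fri  2065: Tue/Sun  2066: Wed/Mon ✓  …(13 more)…  2080: Sun/Thu  2081: Mon/Sat  2082: Tue/Sun  2083: Wed/Mon ✓  2084: Fri/Tue  2085: Sat/Thu  2086: Sun/Fri  2087: Mon/Sat  2088: Wed/Sun  2089: Thu/Tue  2090: Fri/Wed  2091: Sat/Thu  2092: Mon/Fri  2093: Tue/Sun
Both conditions hold in: 2055, 2066, 2077, 2083 — 4.

4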